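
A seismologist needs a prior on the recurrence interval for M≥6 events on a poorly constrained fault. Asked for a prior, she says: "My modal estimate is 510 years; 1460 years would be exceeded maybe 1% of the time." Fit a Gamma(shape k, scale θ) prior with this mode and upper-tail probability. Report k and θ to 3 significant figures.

k ≈ 5.11, θ ≈ 124

Gamma(k,θ) with k>1 has mode (k−1)θ, so θ = 510/(k−1).
Need P(X < 1460) = 0.99 with θ tied to k this way. Start at k = 2, θ = 510: P(X<1460) ≈ 0.779.
Too low — raise k to concentrate. Iterating converges to k ≈ 5.11.
Then θ = 510/(5.11−1) ≈ 124.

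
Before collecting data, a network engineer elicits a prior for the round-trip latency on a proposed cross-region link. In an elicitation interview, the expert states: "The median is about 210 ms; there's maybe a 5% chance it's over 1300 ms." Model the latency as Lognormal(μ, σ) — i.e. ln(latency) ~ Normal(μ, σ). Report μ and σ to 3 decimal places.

If T ~ Lognormal(μ,σ) then ln T ~ Normal(μ,σ), so the p-quantile of ln T is μ + z_p·σ.
ln(210) = 5.347 and ln(1300) = 7.17; z_{0.5} = 0, z_{0.95} = 1.645.
σ = (7.17 − 5.347)/(1.645 − (0)) = 1.108.
μ = 5.347 − (0)·1.108 = 5.347.

μ ≈ 5.347, σ ≈ 1.108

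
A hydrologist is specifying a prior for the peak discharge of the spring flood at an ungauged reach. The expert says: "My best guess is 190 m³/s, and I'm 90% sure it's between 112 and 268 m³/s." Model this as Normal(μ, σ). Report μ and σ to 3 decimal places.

μ = 190.000, σ = 47.421

A symmetric 90% interval runs μ ± z·σ with z = 1.645.
Half-width = 78, so σ = 78/1.645 = 47.421.
μ is the stated best guess, 190.000.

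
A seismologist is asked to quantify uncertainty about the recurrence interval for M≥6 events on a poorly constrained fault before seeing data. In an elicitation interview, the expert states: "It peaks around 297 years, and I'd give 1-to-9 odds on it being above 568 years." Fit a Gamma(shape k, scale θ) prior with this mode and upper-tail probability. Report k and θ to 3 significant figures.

k ≈ 5.55, θ ≈ 65.3

Gamma(k,θ) with k>1 has mode (k−1)θ, so θ = 297/(k−1).
Need P(X < 568) = 0.9 with θ tied to k this way. Start at k = 2, θ = 297: P(X<568) ≈ 0.570.
Too low — raise k to concentrate. Iterating converges to k ≈ 5.55.
Then θ = 297/(5.55−1) ≈ 65.3.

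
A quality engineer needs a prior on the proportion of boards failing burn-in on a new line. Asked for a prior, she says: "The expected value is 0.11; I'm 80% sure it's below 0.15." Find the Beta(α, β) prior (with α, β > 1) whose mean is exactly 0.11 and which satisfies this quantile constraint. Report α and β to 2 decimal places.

α ≈ 4.10, β ≈ 33.18

With mean 0.11 fixed, write α = 0.11s, β = 0.89s where s = α+β.
Need P(θ < 0.15) = 0.8 under Beta(0.11s, 0.89s). Normal approximation: (q−m)/√(m(1−m)/s) ≈ z_{0.8} = 0.842, so s ≈ 0.11·0.89·(0.842)²/(0.15−0.11)² = 43.3.
At s = 43.3: P(θ<0.15) ≈ 0.813. Adjusting to match 0.8 gives s ≈ 37.28.
So α = 0.11·37.28 ≈ 4.10, β = 0.89·37.28 ≈ 33.18.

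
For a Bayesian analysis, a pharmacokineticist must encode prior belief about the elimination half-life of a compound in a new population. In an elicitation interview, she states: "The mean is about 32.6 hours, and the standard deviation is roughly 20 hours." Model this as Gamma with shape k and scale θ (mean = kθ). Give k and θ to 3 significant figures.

For Gamma(k, scale θ): mean = kθ, variance = kθ², so CV = 1/√k.
CV = SD/mean = 20/32.6 = 0.6135, hence k = 1/CV² = 2.66.
Then θ = mean/k = 32.6/2.66 = 12.3.

k ≈ 2.66, θ ≈ 12.3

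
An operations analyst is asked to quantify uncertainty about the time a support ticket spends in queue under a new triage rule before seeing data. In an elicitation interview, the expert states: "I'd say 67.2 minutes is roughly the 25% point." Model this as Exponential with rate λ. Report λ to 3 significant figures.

P(T < 67.2) = 1 − e^(−λ·67.2) = 0.25, so λ = −ln(1−0.25)/67.2 = −ln(0.75)/67.2 = 0.00428.

λ ≈ 0.00428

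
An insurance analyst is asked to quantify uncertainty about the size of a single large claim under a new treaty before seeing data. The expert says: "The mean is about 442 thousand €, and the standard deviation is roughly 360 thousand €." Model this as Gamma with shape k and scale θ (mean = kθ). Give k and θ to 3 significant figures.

k ≈ 1.51, θ ≈ 293

For Gamma(k, scale θ): mean = kθ, variance = kθ², so CV = 1/√k.
CV = SD/mean = 360/442 = 0.8145, hence k = 1/CV² = 1.51.
Then θ = mean/k = 442/1.51 = 293.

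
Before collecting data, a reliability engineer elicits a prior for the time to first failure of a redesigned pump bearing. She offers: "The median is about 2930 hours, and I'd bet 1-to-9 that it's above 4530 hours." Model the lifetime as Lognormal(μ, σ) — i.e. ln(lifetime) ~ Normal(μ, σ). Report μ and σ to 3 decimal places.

If T ~ Lognormal(μ,σ) then ln T ~ Normal(μ,σ), so the p-quantile of ln T is μ + z_p·σ.
ln(2930) = 7.983 and ln(4530) = 8.418; z_{0.5} = 0, z_{0.9} = 1.282.
σ = (8.418 − 7.983)/(1.282 − (0)) = 0.340.
μ = 7.983 − (0)·0.340 = 7.983.

μ ≈ 7.983, σ ≈ 0.340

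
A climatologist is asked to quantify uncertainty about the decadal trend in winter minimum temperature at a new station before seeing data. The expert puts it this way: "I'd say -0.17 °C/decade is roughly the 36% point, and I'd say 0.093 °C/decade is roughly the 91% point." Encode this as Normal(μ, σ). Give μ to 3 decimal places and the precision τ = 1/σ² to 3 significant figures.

The p-quantile of Normal(μ,σ) is μ + z_p·σ, with z_{0.36} = -0.3585 and z_{0.91} = 1.341.
Eliminate σ: μ = (z₂·x₁ − z₁·x₂)/(z₂ − z₁) = (1.341·-0.17 − (-0.3585)·0.093)/1.699 = -0.115.
Then σ = (x₂ − x₁)/(z₂ − z₁) = (0.093 − -0.17)/1.699 = 0.155.
Precision τ = 1/σ² = 1/0.1548² = 41.7.

μ = -0.115, τ = 41.7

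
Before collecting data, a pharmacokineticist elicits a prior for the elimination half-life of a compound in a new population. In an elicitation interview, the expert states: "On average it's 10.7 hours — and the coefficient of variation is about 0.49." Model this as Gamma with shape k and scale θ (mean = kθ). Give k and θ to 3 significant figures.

k ≈ 4.16, θ ≈ 2.57

For Gamma(k, scale θ): mean = kθ, variance = kθ², so CV = 1/√k.
CV = 0.49, hence k = 1/CV² = 4.16.
Then θ = mean/k = 10.7/4.16 = 2.57.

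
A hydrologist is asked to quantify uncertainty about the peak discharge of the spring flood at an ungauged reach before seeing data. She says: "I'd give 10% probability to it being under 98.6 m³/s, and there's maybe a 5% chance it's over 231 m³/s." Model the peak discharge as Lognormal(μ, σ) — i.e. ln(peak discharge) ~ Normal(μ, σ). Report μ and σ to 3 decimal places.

μ ≈ 4.964, σ ≈ 0.291

If T ~ Lognormal(μ,σ) then ln T ~ Normal(μ,σ), so the p-quantile of ln T is μ + z_p·σ.
ln(98.6) = 4.591 and ln(231) = 5.442; z_{0.1} = -1.282, z_{0.95} = 1.645.
σ = (5.442 − 4.591)/(1.645 − (-1.282)) = 0.291.
μ = 4.591 − (-1.282)·0.291 = 4.964.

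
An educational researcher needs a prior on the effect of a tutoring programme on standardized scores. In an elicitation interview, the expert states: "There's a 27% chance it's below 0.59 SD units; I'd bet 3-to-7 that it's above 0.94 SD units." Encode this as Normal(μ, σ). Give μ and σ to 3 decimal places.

The p-quantile of Normal(μ,σ) is μ + z_p·σ, with z_{0.27} = -0.6128 and z_{0.7} = 0.5244.
Eliminate σ: μ = (z₂·x₁ − z₁·x₂)/(z₂ − z₁) = (0.5244·0.59 − (-0.6128)·0.94)/1.137 = 0.779.
Then σ = (x₂ − x₁)/(z₂ − z₁) = (0.94 − 0.59)/1.137 = 0.308.

μ = 0.779, σ = 0.308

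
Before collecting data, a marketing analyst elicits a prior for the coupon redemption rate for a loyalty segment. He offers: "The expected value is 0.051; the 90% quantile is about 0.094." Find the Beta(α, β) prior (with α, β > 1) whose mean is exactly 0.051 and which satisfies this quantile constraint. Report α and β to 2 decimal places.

α ≈ 2.40, β ≈ 44.58

With mean 0.051 fixed, write α = 0.051s, β = 0.949s where s = α+β.
Need P(θ < 0.094) = 0.9 under Beta(0.051s, 0.949s). Normal approximation: (q−m)/√(m(1−m)/s) ≈ z_{0.9} = 1.28, so s ≈ 0.051·0.949·(1.28)²/(0.094−0.051)² = 43.0.
At s = 43.0: P(θ<0.094) ≈ 0.893. Adjusting to match 0.9 gives s ≈ 46.97.
So α = 0.051·46.97 ≈ 2.40, β = 0.949·46.97 ≈ 44.58.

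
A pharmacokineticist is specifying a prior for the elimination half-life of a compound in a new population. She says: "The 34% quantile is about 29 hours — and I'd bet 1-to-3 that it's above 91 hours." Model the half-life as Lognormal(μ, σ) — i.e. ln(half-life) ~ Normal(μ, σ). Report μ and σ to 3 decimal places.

If T ~ Lognormal(μ,σ) then ln T ~ Normal(μ,σ), so the p-quantile of ln T is μ + z_p·σ.
ln(29) = 3.367 and ln(91) = 4.511; z_{0.34} = -0.4125, z_{0.75} = 0.6745.
σ = (4.511 − 3.367)/(0.6745 − (-0.4125)) = 1.052.
μ = 3.367 − (-0.4125)·1.052 = 3.801.

μ ≈ 3.801, σ ≈ 1.052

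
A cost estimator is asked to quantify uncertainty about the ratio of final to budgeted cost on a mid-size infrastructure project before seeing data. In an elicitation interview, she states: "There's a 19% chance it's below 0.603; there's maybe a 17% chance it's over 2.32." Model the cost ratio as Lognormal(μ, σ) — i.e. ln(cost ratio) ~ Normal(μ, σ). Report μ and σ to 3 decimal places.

If T ~ Lognormal(μ,σ) then ln T ~ Normal(μ,σ), so the p-quantile of ln T is μ + z_p·σ.
ln(0.603) = -0.5058 and ln(2.32) = 0.8416; z_{0.19} = -0.8779, z_{0.83} = 0.9542.
σ = (0.8416 − -0.5058)/(0.9542 − (-0.8779)) = 0.735.
μ = -0.5058 − (-0.8779)·0.735 = 0.140.

μ ≈ 0.140, σ ≈ 0.735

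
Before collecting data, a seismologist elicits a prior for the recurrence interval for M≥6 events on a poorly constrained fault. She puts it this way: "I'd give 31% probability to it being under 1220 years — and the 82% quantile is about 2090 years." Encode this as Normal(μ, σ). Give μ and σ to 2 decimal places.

μ = 1525.69, σ = 616.49

The p-quantile of Normal(μ,σ) is μ + z_p·σ, with z_{0.31} = -0.4959 and z_{0.82} = 0.9154.
Eliminate σ: μ = (z₂·x₁ − z₁·x₂)/(z₂ − z₁) = (0.9154·1220 − (-0.4959)·2090)/1.411 = 1525.69.
Then σ = (x₂ − x₁)/(z₂ − z₁) = (2090 − 1220)/1.411 = 616.49.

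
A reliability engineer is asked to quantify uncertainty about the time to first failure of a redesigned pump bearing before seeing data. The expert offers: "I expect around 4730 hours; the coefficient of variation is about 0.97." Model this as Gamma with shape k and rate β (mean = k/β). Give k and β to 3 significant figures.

For Gamma(k, rate β): mean = k/β, variance = k/β², so CV = 1/√k.
CV = 0.97, hence k = 1/CV² = 1.06.
Then β = k/mean = 1.06/4730 = 0.000225.

k ≈ 1.06, β ≈ 0.000225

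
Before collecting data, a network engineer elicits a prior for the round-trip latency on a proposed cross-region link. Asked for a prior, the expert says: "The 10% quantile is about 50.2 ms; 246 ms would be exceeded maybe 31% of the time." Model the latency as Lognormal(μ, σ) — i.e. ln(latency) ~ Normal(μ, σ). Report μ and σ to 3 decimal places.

If T ~ Lognormal(μ,σ) then ln T ~ Normal(μ,σ), so the p-quantile of ln T is μ + z_p·σ.
ln(50.2) = 3.916 and ln(246) = 5.505; z_{0.1} = -1.282, z_{0.69} = 0.4959.
σ = (5.505 − 3.916)/(0.4959 − (-1.282)) = 0.894.
μ = 3.916 − (-1.282)·0.894 = 5.062.

μ ≈ 5.062, σ ≈ 0.894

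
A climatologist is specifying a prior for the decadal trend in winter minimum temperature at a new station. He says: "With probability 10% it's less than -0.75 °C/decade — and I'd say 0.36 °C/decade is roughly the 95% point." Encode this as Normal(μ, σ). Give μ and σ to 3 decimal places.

The p-quantile of Normal(μ,σ) is μ + z_p·σ, with z_{0.1} = -1.282 and z_{0.95} = 1.645.
Eliminate σ: μ = (z₂·x₁ − z₁·x₂)/(z₂ − z₁) = (1.645·-0.75 − (-1.282)·0.36)/2.926 = -0.264.
Then σ = (x₂ − x₁)/(z₂ − z₁) = (0.36 − -0.75)/2.926 = 0.379.

μ = -0.264, σ = 0.379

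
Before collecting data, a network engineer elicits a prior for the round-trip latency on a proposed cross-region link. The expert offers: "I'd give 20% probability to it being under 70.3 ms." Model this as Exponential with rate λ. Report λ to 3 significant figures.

λ ≈ 0.00317

P(T < 70.3) = 1 − e^(−λ·70.3) = 0.2, so λ = −ln(1−0.2)/70.3 = −ln(0.8)/70.3 = 0.00317.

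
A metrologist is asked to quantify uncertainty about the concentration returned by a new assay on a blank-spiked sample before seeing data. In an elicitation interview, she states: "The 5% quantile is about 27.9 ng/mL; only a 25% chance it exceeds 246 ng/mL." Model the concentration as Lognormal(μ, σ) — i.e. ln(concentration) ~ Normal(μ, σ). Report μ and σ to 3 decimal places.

μ ≈ 4.872, σ ≈ 0.939

If T ~ Lognormal(μ,σ) then ln T ~ Normal(μ,σ), so the p-quantile of ln T is μ + z_p·σ.
ln(27.9) = 3.329 and ln(246) = 5.505; z_{0.05} = -1.645, z_{0.75} = 0.6745.
σ = (5.505 − 3.329)/(0.6745 − (-1.645)) = 0.939.
μ = 3.329 − (-1.645)·0.939 = 4.872.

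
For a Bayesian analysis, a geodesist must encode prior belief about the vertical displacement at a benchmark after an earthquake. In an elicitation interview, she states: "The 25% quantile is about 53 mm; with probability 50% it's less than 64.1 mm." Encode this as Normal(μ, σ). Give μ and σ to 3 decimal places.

The p-quantile of Normal(μ,σ) is μ + z_p·σ, with z_{0.25} = -0.6745 and z_{0.5} = 0.
Eliminate σ: μ = (z₂·x₁ − z₁·x₂)/(z₂ − z₁) = (0·53 − (-0.6745)·64.1)/0.6745 = 64.100.
Then σ = (x₂ − x₁)/(z₂ − z₁) = (64.1 − 53)/0.6745 = 16.457.

μ = 64.100, σ = 16.457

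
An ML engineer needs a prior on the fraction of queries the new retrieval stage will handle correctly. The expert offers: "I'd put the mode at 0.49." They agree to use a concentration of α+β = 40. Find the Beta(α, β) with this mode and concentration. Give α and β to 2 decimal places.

α = 19.62, β = 20.38

For α,β > 1 the Beta mode is (α−1)/(α+β−2). With α+β = 40, the mode is (α−1)/38.
Set (α−1)/38 = 0.49 → α = 1 + 0.49·38 = 19.62.
β = 40 − α = 20.38.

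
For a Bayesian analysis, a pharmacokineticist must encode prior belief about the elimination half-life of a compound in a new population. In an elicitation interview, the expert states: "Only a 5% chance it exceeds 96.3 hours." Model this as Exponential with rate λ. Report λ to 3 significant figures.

P(T > 96.3) = e^(−λ·96.3) = 0.05, so λ = −ln(0.05)/96.3 = 0.0311.

λ ≈ 0.0311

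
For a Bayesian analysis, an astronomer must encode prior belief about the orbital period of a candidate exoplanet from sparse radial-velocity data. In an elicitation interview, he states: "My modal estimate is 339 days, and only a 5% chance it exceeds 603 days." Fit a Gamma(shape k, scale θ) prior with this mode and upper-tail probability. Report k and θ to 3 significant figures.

k ≈ 9.41, θ ≈ 40.3

Gamma(k,θ) with k>1 has mode (k−1)θ, so θ = 339/(k−1).
Need P(X < 603) = 0.95 with θ tied to k this way. Start at k = 2, θ = 339: P(X<603) ≈ 0.531.
Too low — raise k to concentrate. Iterating converges to k ≈ 9.41.
Then θ = 339/(9.41−1) ≈ 40.3.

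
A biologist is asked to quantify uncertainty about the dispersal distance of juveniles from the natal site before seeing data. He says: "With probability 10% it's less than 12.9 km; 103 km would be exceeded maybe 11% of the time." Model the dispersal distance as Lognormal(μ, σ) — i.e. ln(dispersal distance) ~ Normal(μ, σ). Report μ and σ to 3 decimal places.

μ ≈ 3.619, σ ≈ 0.828

If T ~ Lognormal(μ,σ) then ln T ~ Normal(μ,σ), so the p-quantile of ln T is μ + z_p·σ.
ln(12.9) = 2.557 and ln(103) = 4.635; z_{0.1} = -1.282, z_{0.89} = 1.227.
σ = (4.635 − 2.557)/(1.227 − (-1.282)) = 0.828.
μ = 2.557 − (-1.282)·0.828 = 3.619.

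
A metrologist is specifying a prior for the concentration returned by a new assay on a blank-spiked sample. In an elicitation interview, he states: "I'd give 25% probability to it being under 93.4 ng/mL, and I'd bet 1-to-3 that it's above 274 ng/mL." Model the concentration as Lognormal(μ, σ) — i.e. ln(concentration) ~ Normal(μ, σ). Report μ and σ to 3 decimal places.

If T ~ Lognormal(μ,σ) then ln T ~ Normal(μ,σ), so the p-quantile of ln T is μ + z_p·σ.
ln(93.4) = 4.537 and ln(274) = 5.613; z_{0.25} = -0.6745, z_{0.75} = 0.6745.
σ = (5.613 − 4.537)/(0.6745 − (-0.6745)) = 0.798.
μ = 4.537 − (-0.6745)·0.798 = 5.075.

μ ≈ 5.075, σ ≈ 0.798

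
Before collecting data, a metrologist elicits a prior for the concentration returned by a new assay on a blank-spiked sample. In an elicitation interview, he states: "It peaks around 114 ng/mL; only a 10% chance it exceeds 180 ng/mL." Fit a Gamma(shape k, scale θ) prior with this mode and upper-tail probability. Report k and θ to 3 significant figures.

Gamma(k,θ) with k>1 has mode (k−1)θ, so θ = 114/(k−1).
Need P(X < 180) = 0.9 with θ tied to k this way. Start at k = 2, θ = 114: P(X<180) ≈ 0.468.
Too low — raise k to concentrate. Iterating converges to k ≈ 9.99.
Then θ = 114/(9.99−1) ≈ 12.7.

k ≈ 9.99, θ ≈ 12.7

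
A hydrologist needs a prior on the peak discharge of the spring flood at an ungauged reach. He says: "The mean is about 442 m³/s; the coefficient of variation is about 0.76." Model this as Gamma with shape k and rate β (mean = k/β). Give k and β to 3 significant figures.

For Gamma(k, rate β): mean = k/β, variance = k/β², so CV = 1/√k.
CV = 0.76, hence k = 1/CV² = 1.73.
Then β = k/mean = 1.73/442 = 0.00392.

k ≈ 1.73, β ≈ 0.00392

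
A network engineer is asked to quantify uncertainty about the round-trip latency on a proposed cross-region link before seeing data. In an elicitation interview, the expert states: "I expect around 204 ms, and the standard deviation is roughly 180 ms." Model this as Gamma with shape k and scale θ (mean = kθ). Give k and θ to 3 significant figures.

For Gamma(k, scale θ): mean = kθ, variance = kθ², so CV = 1/√k.
CV = SD/mean = 180/204 = 0.8824, hence k = 1/CV² = 1.28.
Then θ = mean/k = 204/1.28 = 159.

k ≈ 1.28, θ ≈ 159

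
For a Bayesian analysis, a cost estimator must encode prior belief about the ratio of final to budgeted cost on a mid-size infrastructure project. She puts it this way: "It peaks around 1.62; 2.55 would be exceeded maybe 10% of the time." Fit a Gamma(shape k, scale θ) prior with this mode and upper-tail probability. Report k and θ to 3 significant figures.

Gamma(k,θ) with k>1 has mode (k−1)θ, so θ = 1.62/(k−1).
Need P(X < 2.55) = 0.9 with θ tied to k this way. Start at k = 2, θ = 1.62: P(X<2.55) ≈ 0.467.
Too low — raise k to concentrate. Iterating converges to k ≈ 10.1.
Then θ = 1.62/(10.1−1) ≈ 0.178.

k ≈ 10.1, θ ≈ 0.178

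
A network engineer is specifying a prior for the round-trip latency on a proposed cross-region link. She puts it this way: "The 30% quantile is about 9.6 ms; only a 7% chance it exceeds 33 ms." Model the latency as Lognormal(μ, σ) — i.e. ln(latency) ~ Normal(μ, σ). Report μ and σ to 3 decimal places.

μ ≈ 2.585, σ ≈ 0.617

If T ~ Lognormal(μ,σ) then ln T ~ Normal(μ,σ), so the p-quantile of ln T is μ + z_p·σ.
ln(9.6) = 2.262 and ln(33) = 3.497; z_{0.3} = -0.5244, z_{0.93} = 1.476.
σ = (3.497 − 2.262)/(1.476 − (-0.5244)) = 0.617.
μ = 2.262 − (-0.5244)·0.617 = 2.585.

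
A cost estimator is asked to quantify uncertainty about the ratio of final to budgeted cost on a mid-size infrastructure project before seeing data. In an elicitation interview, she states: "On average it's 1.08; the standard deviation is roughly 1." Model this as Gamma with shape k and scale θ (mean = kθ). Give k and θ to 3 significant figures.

For Gamma(k, scale θ): mean = kθ, variance = kθ², so CV = 1/√k.
CV = SD/mean = 1/1.08 = 0.9259, hence k = 1/CV² = 1.17.
Then θ = mean/k = 1.08/1.17 = 0.926.

k ≈ 1.17, θ ≈ 0.926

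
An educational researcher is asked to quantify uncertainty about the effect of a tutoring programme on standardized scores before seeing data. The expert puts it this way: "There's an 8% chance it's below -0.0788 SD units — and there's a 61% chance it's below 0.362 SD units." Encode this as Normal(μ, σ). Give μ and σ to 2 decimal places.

The p-quantile of Normal(μ,σ) is μ + z_p·σ, with z_{0.08} = -1.405 and z_{0.61} = 0.2793.
Eliminate σ: μ = (z₂·x₁ − z₁·x₂)/(z₂ − z₁) = (0.2793·-0.0788 − (-1.405)·0.362)/1.684 = 0.29.
Then σ = (x₂ − x₁)/(z₂ − z₁) = (0.362 − -0.0788)/1.684 = 0.26.

μ = 0.29, σ = 0.26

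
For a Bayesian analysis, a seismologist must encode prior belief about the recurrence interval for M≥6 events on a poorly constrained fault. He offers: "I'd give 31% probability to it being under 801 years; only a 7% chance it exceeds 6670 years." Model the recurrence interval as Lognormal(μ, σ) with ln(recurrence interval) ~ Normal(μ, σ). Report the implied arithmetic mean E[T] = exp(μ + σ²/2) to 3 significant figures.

If T ~ Lognormal(μ,σ) then ln T ~ Normal(μ,σ), so the p-quantile of ln T is μ + z_p·σ.
ln(801) = 6.686 and ln(6670) = 8.805; z_{0.31} = -0.4959, z_{0.93} = 1.476.
σ = (8.805 − 6.686)/(1.476 − (-0.4959)) = 1.075.
μ = 6.686 − (-0.4959)·1.075 = 7.219.
E[T] = exp(μ + σ²/2) = exp(7.219 + 0.5778) = 2430 years.

E[T] ≈ 2430 years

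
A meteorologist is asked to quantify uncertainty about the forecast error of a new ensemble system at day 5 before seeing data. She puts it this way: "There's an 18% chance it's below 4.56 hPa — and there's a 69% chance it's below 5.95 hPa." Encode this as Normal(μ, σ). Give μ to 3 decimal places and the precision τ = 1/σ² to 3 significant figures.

μ = 5.462, τ = 1.03

For Normal(μ,σ), the p-quantile is μ + z_p·σ. Here z_{0.18} = -0.9154, z_{0.69} = 0.4959.
So 4.56 = μ − 0.9154σ and 5.95 = μ + 0.4959σ.
Subtracting: σ = (5.95 − 4.56)/(0.4959 − (-0.9154)) = 0.985.
Then μ = 4.56 − (-0.9154)·0.985 = 5.462.
Precision τ = 1/σ² = 1/0.985² = 1.03.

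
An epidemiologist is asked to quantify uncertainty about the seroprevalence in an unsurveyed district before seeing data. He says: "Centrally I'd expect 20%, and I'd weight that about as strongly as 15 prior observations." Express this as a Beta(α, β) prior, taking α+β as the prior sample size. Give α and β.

Under the effective-sample-size interpretation, Beta(α, β) has prior mean α/(α+β) and prior sample size α+β.
So α+β = 15 and α/(α+β) = 0.2, giving α = 0.2·15 = 3 and β = 15 − 3 = 12.

α = 3, β = 12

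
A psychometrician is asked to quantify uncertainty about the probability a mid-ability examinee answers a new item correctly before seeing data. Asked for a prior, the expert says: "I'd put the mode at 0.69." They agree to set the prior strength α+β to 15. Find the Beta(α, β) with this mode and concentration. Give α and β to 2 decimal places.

For α,β > 1 the Beta mode is (α−1)/(α+β−2). With α+β = 15, the mode is (α−1)/13.
Set (α−1)/13 = 0.69 → α = 1 + 0.69·13 = 9.97.
β = 15 − α = 5.03.

α = 9.97, β = 5.03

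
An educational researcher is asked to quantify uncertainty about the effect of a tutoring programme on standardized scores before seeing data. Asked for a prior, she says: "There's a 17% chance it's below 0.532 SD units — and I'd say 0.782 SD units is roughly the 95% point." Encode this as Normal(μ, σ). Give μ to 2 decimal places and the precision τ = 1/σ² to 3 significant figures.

The p-quantile of Normal(μ,σ) is μ + z_p·σ, with z_{0.17} = -0.9542 and z_{0.95} = 1.645.
Eliminate σ: μ = (z₂·x₁ − z₁·x₂)/(z₂ − z₁) = (1.645·0.532 − (-0.9542)·0.782)/2.599 = 0.62.
Then σ = (x₂ − x₁)/(z₂ − z₁) = (0.782 − 0.532)/2.599 = 0.10.
Precision τ = 1/σ² = 1/0.09619² = 108.

μ = 0.62, τ = 108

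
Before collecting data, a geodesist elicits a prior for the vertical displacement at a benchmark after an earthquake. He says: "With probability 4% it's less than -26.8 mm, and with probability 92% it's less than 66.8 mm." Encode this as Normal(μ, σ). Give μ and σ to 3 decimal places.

μ = 25.125, σ = 29.660

The p-quantile of Normal(μ,σ) is μ + z_p·σ, with z_{0.04} = -1.751 and z_{0.92} = 1.405.
Eliminate σ: μ = (z₂·x₁ − z₁·x₂)/(z₂ − z₁) = (1.405·-26.8 − (-1.751)·66.8)/3.156 = 25.125.
Then σ = (x₂ − x₁)/(z₂ − z₁) = (66.8 − -26.8)/3.156 = 29.660.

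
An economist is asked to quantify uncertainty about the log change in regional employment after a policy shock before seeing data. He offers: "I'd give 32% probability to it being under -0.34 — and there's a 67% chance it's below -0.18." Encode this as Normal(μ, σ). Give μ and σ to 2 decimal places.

μ = -0.26, σ = 0.18

The p-quantile of Normal(μ,σ) is μ + z_p·σ, with z_{0.32} = -0.4677 and z_{0.67} = 0.4399.
Eliminate σ: μ = (z₂·x₁ − z₁·x₂)/(z₂ − z₁) = (0.4399·-0.34 − (-0.4677)·-0.18)/0.9076 = -0.26.
Then σ = (x₂ − x₁)/(z₂ − z₁) = (-0.18 − -0.34)/0.9076 = 0.18.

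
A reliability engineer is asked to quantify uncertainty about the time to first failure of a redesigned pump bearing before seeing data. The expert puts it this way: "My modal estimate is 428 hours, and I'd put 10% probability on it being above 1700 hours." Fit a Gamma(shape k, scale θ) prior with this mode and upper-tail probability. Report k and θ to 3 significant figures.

k ≈ 1.97, θ ≈ 443

Gamma(k,θ) with k>1 has mode (k−1)θ, so θ = 428/(k−1).
Need P(X < 1700) = 0.9 with θ tied to k this way. Start at k = 2, θ = 428: P(X<1700) ≈ 0.906.
Too high — lower k to spread out. Iterating converges to k ≈ 1.97.
Then θ = 428/(1.97−1) ≈ 443.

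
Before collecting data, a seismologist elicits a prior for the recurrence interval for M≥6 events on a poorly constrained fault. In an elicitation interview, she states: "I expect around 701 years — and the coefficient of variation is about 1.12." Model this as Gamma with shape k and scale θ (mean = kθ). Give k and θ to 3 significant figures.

For Gamma(k, scale θ): mean = kθ, variance = kθ², so CV = 1/√k.
CV = 1.12, hence k = 1/CV² = 0.797.
Then θ = mean/k = 701/0.797 = 879.

k ≈ 0.797, θ ≈ 879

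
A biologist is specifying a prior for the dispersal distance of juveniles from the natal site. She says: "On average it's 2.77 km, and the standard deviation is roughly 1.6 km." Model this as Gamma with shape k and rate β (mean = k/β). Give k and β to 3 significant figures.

k ≈ 3, β ≈ 1.08

For Gamma(k, rate β): mean = k/β, variance = k/β², so CV = 1/√k.
CV = SD/mean = 1.6/2.77 = 0.5776, hence k = 1/CV² = 3.
Then β = k/mean = 3/2.77 = 1.08.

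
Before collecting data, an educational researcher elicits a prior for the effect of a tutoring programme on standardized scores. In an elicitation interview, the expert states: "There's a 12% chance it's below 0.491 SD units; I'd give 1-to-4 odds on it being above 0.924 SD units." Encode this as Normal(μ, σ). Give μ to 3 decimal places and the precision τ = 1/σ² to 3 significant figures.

For Normal(μ,σ), the p-quantile is μ + z_p·σ. Here z_{0.12} = -1.175, z_{0.8} = 0.8416.
So 0.491 = μ − 1.175σ and 0.924 = μ + 0.8416σ.
Subtracting: σ = (0.924 − 0.491)/(0.8416 − (-1.175)) = 0.215.
Then μ = 0.491 − (-1.175)·0.215 = 0.743.
Precision τ = 1/σ² = 1/0.2147² = 21.7.

μ = 0.743, τ = 21.7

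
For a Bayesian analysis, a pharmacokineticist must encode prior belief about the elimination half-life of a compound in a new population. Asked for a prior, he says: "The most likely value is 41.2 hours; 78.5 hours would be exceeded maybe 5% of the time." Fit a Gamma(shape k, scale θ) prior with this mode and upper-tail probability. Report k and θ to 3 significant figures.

k ≈ 7.69, θ ≈ 6.16

Gamma(k,θ) with k>1 has mode (k−1)θ, so θ = 41.2/(k−1).
Need P(X < 78.5) = 0.95 with θ tied to k this way. Start at k = 2, θ = 41.2: P(X<78.5) ≈ 0.568.
Too low — raise k to concentrate. Iterating converges to k ≈ 7.69.
Then θ = 41.2/(7.69−1) ≈ 6.16.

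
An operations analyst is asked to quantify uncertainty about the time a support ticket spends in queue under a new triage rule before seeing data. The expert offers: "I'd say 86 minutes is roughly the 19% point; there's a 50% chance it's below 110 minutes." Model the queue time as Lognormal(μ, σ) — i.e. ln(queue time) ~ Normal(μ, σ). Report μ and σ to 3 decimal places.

If T ~ Lognormal(μ,σ) then ln T ~ Normal(μ,σ), so the p-quantile of ln T is μ + z_p·σ.
ln(86) = 4.454 and ln(110) = 4.7; z_{0.19} = -0.8779, z_{0.5} = 0.
σ = (4.7 − 4.454)/(0 − (-0.8779)) = 0.280.
μ = 4.454 − (-0.8779)·0.280 = 4.700.

μ ≈ 4.700, σ ≈ 0.280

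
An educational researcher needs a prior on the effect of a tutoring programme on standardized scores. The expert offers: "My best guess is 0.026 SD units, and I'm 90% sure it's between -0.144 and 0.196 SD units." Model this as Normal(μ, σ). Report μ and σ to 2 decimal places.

A symmetric 90% interval runs μ ± z·σ with z = 1.645.
Half-width = 0.17, so σ = 0.17/1.645 = 0.10.
μ is the stated best guess, 0.03.

μ = 0.03, σ = 0.10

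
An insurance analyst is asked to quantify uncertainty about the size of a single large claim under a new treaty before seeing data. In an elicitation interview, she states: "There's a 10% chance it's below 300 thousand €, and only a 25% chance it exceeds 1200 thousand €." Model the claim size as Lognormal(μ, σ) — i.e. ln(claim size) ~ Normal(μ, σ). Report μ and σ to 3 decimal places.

If T ~ Lognormal(μ,σ) then ln T ~ Normal(μ,σ), so the p-quantile of ln T is μ + z_p·σ.
ln(300) = 5.704 and ln(1200) = 7.09; z_{0.1} = -1.282, z_{0.75} = 0.6745.
σ = (7.09 − 5.704)/(0.6745 − (-1.282)) = 0.709.
μ = 5.704 − (-1.282)·0.709 = 6.612.

μ ≈ 6.612, σ ≈ 0.709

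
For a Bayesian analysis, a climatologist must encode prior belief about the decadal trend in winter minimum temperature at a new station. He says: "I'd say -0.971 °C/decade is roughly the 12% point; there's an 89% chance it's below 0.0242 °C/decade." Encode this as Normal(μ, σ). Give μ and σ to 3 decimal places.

The p-quantile of Normal(μ,σ) is μ + z_p·σ, with z_{0.12} = -1.175 and z_{0.89} = 1.227.
Eliminate σ: μ = (z₂·x₁ − z₁·x₂)/(z₂ − z₁) = (1.227·-0.971 − (-1.175)·0.0242)/2.402 = -0.484.
Then σ = (x₂ − x₁)/(z₂ − z₁) = (0.0242 − -0.971)/2.402 = 0.414.

μ = -0.484, σ = 0.414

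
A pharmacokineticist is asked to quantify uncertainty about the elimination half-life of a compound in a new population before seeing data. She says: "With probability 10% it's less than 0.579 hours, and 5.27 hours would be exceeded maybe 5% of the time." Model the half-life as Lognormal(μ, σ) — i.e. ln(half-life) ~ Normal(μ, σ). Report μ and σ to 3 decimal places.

μ ≈ 0.421, σ ≈ 0.755

If T ~ Lognormal(μ,σ) then ln T ~ Normal(μ,σ), so the p-quantile of ln T is μ + z_p·σ.
ln(0.579) = -0.5465 and ln(5.27) = 1.662; z_{0.1} = -1.282, z_{0.95} = 1.645.
σ = (1.662 − -0.5465)/(1.645 − (-1.282)) = 0.755.
μ = -0.5465 − (-1.282)·0.755 = 0.421.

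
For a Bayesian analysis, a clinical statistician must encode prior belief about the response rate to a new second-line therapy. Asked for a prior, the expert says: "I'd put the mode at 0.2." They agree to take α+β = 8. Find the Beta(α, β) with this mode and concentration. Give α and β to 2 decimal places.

α = 2.20, β = 5.80

For α,β > 1 the Beta mode is (α−1)/(α+β−2). With α+β = 8, the mode is (α−1)/6.
Set (α−1)/6 = 0.2 → α = 1 + 0.2·6 = 2.20.
β = 8 − α = 5.80.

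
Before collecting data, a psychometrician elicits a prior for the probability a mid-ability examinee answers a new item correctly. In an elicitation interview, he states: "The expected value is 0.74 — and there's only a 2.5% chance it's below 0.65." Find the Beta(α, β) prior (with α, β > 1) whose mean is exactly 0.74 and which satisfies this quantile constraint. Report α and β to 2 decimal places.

With mean 0.74 fixed, write α = 0.74s, β = 0.26s where s = α+β.
Need P(θ < 0.65) = 0.025 under Beta(0.74s, 0.26s). Normal approximation: (q−m)/√(m(1−m)/s) ≈ z_{0.025} = -1.96, so s ≈ 0.74·0.26·(-1.96)²/(0.65−0.74)² = 91.2.
At s = 91.2: P(θ<0.65) ≈ 0.030. Adjusting to match 0.025 gives s ≈ 99.61.
So α = 0.74·99.61 ≈ 73.71, β = 0.26·99.61 ≈ 25.90.

α ≈ 73.71, β ≈ 25.90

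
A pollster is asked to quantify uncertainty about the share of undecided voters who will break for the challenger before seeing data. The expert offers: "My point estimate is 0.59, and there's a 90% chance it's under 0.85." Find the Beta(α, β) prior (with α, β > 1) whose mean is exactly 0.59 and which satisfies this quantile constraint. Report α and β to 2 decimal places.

With mean 0.59 fixed, write α = 0.59s, β = 0.41s where s = α+β.
Need P(θ < 0.85) = 0.9 under Beta(0.59s, 0.41s). Normal approximation: (q−m)/√(m(1−m)/s) ≈ z_{0.9} = 1.28, so s ≈ 0.59·0.41·(1.28)²/(0.85−0.59)² = 5.9.
At s = 5.9: P(θ<0.85) ≈ 0.921. Adjusting to match 0.9 gives s ≈ 4.99.
So α = 0.59·4.99 ≈ 2.95, β = 0.41·4.99 ≈ 2.05.

α ≈ 2.95, β ≈ 2.05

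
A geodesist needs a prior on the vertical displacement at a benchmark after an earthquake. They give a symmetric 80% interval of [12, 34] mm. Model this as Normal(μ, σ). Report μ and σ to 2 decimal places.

μ = 23.00, σ = 8.58

A symmetric 80% interval runs μ ± z·σ with z = 1.282.
Half-width = 11, so σ = 11/1.282 = 8.58.
μ is the interval midpoint, 23.00.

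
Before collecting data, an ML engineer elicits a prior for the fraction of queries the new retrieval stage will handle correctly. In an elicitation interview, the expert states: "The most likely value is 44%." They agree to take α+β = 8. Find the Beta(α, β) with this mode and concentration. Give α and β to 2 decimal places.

α = 3.64, β = 4.36

For α,β > 1 the Beta mode is (α−1)/(α+β−2). With α+β = 8, the mode is (α−1)/6.
Set (α−1)/6 = 0.44 → α = 1 + 0.44·6 = 3.64.
β = 8 − α = 4.36.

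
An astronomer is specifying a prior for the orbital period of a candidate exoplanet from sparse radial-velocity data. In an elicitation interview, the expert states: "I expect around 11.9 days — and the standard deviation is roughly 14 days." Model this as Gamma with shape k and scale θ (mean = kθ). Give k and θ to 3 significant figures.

k ≈ 0.722, θ ≈ 16.5

For Gamma(k, scale θ): mean = kθ, variance = kθ², so CV = 1/√k.
CV = SD/mean = 14/11.9 = 1.176, hence k = 1/CV² = 0.722.
Then θ = mean/k = 11.9/0.722 = 16.5.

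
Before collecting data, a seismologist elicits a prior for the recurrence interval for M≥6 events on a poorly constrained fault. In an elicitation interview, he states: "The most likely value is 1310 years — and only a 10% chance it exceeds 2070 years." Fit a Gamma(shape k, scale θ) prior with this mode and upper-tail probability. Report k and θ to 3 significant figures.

Gamma(k,θ) with k>1 has mode (k−1)θ, so θ = 1310/(k−1).
Need P(X < 2070) = 0.9 with θ tied to k this way. Start at k = 2, θ = 1310: P(X<2070) ≈ 0.469.
Too low — raise k to concentrate. Iterating converges to k ≈ 9.96.
Then θ = 1310/(9.96−1) ≈ 146.

k ≈ 9.96, θ ≈ 146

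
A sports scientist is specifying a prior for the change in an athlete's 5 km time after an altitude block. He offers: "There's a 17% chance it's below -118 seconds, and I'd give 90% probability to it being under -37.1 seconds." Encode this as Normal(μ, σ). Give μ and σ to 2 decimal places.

μ = -83.47, σ = 36.19

For Normal(μ,σ), the p-quantile is μ + z_p·σ. Here z_{0.17} = -0.9542, z_{0.9} = 1.282.
So -118 = μ − 0.9542σ and -37.1 = μ + 1.282σ.
Subtracting: σ = (-37.1 − -118)/(1.282 − (-0.9542)) = 36.19.
Then μ = -118 − (-0.9542)·36.19 = -83.47.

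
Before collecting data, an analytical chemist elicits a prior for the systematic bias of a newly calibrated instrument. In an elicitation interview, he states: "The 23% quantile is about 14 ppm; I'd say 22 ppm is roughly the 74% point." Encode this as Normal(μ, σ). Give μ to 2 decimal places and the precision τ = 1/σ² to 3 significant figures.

For Normal(μ,σ), the p-quantile is μ + z_p·σ. Here z_{0.23} = -0.7388, z_{0.74} = 0.6433.
So 14 = μ − 0.7388σ and 22 = μ + 0.6433σ.
Subtracting: σ = (22 − 14)/(0.6433 − (-0.7388)) = 5.79.
Then μ = 14 − (-0.7388)·5.79 = 18.28.
Precision τ = 1/σ² = 1/5.788² = 0.0299.

μ = 18.28, τ = 0.0299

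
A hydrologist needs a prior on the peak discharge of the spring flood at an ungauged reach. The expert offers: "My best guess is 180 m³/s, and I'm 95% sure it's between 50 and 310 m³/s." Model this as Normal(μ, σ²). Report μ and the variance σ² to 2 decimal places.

μ = 180.00, σ² = 4399.37

A symmetric 95% interval runs μ ± z·σ with z = 1.96.
Half-width = 130, so σ = 130/1.96 = 66.328 and σ² = 4399.37.
μ is the stated best guess, 180.00.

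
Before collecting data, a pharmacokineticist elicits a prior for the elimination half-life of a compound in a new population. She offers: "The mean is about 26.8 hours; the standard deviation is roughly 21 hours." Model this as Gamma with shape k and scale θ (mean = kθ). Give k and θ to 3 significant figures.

For Gamma(k, scale θ): mean = kθ, variance = kθ², so CV = 1/√k.
CV = SD/mean = 21/26.8 = 0.7836, hence k = 1/CV² = 1.63.
Then θ = mean/k = 26.8/1.63 = 16.5.

k ≈ 1.63, θ ≈ 16.5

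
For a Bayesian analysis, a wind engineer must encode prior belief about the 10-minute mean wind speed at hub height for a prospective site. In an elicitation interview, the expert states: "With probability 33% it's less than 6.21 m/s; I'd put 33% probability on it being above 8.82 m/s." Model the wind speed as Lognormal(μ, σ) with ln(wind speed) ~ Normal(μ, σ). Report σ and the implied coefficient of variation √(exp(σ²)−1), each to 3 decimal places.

If T ~ Lognormal(μ,σ) then ln T ~ Normal(μ,σ), so the p-quantile of ln T is μ + z_p·σ.
ln(6.21) = 1.826 and ln(8.82) = 2.177; z_{0.33} = -0.4399, z_{0.67} = 0.4399.
σ = (2.177 − 1.826)/(0.4399 − (-0.4399)) = 0.399.
μ = 1.826 − (-0.4399)·0.399 = 2.002.
CV = √(exp(σ²)−1) = √(exp(0.1590)−1) = 0.415.

σ ≈ 0.399, CV ≈ 0.415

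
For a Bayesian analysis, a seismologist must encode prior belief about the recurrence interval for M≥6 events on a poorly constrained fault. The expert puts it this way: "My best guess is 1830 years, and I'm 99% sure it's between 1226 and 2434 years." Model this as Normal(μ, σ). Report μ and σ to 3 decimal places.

A symmetric 99% interval runs μ ± z·σ with z = 2.576.
Half-width = 604, so σ = 604/2.576 = 234.488.
μ is the stated best guess, 1830.000.

μ = 1830.000, σ = 234.488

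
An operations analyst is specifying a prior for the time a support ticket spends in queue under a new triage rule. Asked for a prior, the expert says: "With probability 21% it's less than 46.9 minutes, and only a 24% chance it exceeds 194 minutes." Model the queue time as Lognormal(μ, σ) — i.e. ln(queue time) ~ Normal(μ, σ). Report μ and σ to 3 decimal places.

μ ≈ 4.605, σ ≈ 0.939

If T ~ Lognormal(μ,σ) then ln T ~ Normal(μ,σ), so the p-quantile of ln T is μ + z_p·σ.
ln(46.9) = 3.848 and ln(194) = 5.268; z_{0.21} = -0.8064, z_{0.76} = 0.7063.
σ = (5.268 − 3.848)/(0.7063 − (-0.8064)) = 0.939.
μ = 3.848 − (-0.8064)·0.939 = 4.605.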